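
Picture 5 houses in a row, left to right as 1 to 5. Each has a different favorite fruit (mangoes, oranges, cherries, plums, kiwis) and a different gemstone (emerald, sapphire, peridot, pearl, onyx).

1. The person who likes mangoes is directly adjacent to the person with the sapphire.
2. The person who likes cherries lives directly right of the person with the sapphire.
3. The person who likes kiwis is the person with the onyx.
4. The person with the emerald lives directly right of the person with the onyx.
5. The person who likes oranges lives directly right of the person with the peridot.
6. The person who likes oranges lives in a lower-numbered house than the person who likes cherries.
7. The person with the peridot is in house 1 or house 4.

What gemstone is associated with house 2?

sapphire

From clue 5, the person who likes oranges must be in house 2.
By clue 5, the person with the peridot is in house 1.
The person who likes kiwis is narrowed to house 3 or 4; consider each.
Placing it in house 3 leads to a contradiction, so it's in house 4.
From clue 3, the person with the onyx must be in house 4.
Clue 4 places the person with the emerald in house 5.
Clue 1: the person with the sapphire is in house 2.
The person who likes cherries is in house 3 (clue 2).
House 5 favorite fruit: only plums fits.
House 3's gemstone must be pearl (nothing else left).
So house 1 gets mangoes for favorite fruit.
So: house 1 = mangoes/peridot, house 2 = oranges/sapphire, house 3 = cherries/pearl, house 4 = kiwis/onyx, house 5 = plums/emerald.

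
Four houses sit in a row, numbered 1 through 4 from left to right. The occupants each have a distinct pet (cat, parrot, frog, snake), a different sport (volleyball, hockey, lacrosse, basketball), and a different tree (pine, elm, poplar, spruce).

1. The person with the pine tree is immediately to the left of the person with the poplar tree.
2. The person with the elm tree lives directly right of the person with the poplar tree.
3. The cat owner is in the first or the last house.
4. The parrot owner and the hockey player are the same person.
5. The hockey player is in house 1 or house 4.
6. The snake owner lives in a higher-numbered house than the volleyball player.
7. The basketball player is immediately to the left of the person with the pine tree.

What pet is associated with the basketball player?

So house 1 gets spruce for tree.
House 4 tree: only elm fits.
By clue 1, the person with the pine tree is in house 2.
By clue 1, the person with the poplar tree is in house 3.
Clue 7 places the basketball player in house 1.
From clue 4, the parrot owner must be in house 4.
House 2 pet: only frog fits.
The only pet still possible for house 3 is snake.
House 4's sport must be hockey (nothing else left).
By clue 6, the volleyball player is in house 2.
House 1 pet: only cat fits.
The only sport still possible for house 3 is lacrosse.
So: house 1 = cat/basketball/spruce, house 2 = frog/volleyball/pine, house 3 = snake/lacrosse/poplar, house 4 = parrot/hockey/elm.

cat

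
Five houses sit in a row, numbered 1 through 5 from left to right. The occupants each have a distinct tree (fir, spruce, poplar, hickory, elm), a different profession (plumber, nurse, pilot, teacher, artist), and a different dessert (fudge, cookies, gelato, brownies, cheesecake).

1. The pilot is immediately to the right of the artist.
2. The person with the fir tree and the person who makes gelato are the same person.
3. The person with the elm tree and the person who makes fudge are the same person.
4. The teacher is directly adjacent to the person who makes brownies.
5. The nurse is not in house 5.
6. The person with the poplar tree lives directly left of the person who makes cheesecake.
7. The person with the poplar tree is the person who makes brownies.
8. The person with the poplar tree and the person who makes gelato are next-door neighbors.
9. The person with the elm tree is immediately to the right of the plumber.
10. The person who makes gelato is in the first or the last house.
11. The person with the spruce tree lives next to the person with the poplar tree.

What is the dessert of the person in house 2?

The person with the fir tree is narrowed to house 1 or 5; consider each.
Placing it in house 5 leads to a contradiction, so it's in house 1.
Clue 2: the person who makes gelato is in house 1.
By clue 8, the person with the poplar tree is in house 2.
That leaves spruce as the tree for house 3.
The person who makes cheesecake is in house 3 (clue 6).
Clue 7 places the person who makes brownies in house 2.
So house 5 gets pilot for profession.
The artist is in house 4 (clue 1).
That leaves nurse as the profession for house 2.
Clue 9: the person with the elm tree is in house 4.
So house 5 gets hickory for tree.
That leaves teacher as the profession for house 1.
House 3 profession: only plumber fits.
By clue 3, the person who makes fudge is in house 4.
House 5 dessert: only cookies fits.
So: house 1 = fir/teacher/gelato, house 2 = poplar/nurse/brownies, house 3 = spruce/plumber/cheesecake, house 4 = elm/artist/fudge, house 5 = hickory/pilot/cookies.

brownies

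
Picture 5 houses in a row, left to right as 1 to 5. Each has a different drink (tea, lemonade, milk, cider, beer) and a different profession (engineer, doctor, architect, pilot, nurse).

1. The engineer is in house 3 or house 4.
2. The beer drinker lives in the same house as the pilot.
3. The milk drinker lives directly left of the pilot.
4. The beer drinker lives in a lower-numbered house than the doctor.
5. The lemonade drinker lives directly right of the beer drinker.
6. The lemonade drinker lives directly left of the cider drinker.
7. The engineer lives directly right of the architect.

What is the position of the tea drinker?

House 1's profession must be nurse (nothing else left).
House 5's profession must be doctor (nothing else left).
House 4 profession: only engineer fits.
The architect is in house 3 (clue 7).
House 2 profession: only pilot fits.
Clue 2: the beer drinker is in house 2.
Clue 3 places the milk drinker in house 1.
From clue 5, the lemonade drinker must be in house 3.
Clue 6: the cider drinker is in house 4.
The only drink still possible for house 5 is tea.
So: house 1 = milk/nurse, house 2 = beer/pilot, house 3 = lemonade/architect, house 4 = cider/engineer, house 5 = tea/doctor.

5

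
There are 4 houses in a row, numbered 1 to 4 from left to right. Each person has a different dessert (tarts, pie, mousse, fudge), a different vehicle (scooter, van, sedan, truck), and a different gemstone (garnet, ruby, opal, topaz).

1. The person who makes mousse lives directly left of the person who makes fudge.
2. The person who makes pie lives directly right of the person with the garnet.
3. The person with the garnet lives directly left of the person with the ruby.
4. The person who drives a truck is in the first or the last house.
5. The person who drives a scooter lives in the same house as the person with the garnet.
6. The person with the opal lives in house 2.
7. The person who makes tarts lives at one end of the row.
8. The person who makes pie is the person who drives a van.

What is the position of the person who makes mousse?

The person with the opal is in house 2 (clue 6).
Clue 3: the person with the garnet is in house 3.
The person with the ruby is in house 4 (clue 3).
From clue 5, the person who drives a scooter must be in house 3.
House 1's gemstone must be topaz (nothing else left).
By clue 2, the person who makes pie is in house 4.
From clue 8, the person who drives a van must be in house 4.
That leaves truck as the vehicle for house 1.
House 2's vehicle must be sedan (nothing else left).
House 1 dessert: only tarts fits.
House 2 dessert: only mousse fits.
House 3's dessert must be fudge (nothing else left).
So: house 1 = tarts/truck/topaz, house 2 = mousse/sedan/opal, house 3 = fudge/scooter/garnet, house 4 = pie/van/ruby.

2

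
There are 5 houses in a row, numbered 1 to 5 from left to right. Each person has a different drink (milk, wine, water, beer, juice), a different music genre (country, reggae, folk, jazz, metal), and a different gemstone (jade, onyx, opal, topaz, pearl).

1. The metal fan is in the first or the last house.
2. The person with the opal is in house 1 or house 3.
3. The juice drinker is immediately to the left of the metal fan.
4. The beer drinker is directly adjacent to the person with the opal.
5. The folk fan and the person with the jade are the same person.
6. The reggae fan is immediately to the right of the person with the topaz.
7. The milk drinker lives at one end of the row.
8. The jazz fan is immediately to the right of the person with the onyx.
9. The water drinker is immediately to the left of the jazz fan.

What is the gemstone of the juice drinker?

jade

Clue 3 places the juice drinker in house 4.
By clue 3, the metal fan is in house 5.
The only drink still possible for house 2 is beer.
House 5's gemstone must be pearl (nothing else left).
The only gemstone still possible for house 4 is jade.
The folk fan is in house 4 (clue 5).
House 1's music genre must be country (nothing else left).
So house 2 gets jazz for music genre.
So house 3 gets reggae for music genre.
House 2 gemstone: only topaz fits.
Clue 8: the person with the onyx is in house 1.
The water drinker is in house 1 (clue 9).
So house 3 gets wine for drink.
House 5 drink: only milk fits.
House 3 gemstone: only opal fits.
So: house 1 = water/country/onyx, house 2 = beer/jazz/topaz, house 3 = wine/reggae/opal, house 4 = juice/folk/jade, house 5 = milk/metal/pearl.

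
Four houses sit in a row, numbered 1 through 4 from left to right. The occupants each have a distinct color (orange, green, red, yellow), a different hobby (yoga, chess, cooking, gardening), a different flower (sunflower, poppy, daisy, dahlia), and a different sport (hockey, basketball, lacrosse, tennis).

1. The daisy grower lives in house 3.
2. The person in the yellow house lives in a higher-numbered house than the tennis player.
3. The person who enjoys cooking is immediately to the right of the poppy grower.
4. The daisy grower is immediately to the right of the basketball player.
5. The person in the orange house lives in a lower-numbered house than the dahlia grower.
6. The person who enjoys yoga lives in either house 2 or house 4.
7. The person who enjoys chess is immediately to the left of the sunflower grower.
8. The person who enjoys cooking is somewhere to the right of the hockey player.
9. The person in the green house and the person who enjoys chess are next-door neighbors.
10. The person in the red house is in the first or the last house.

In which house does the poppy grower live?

From clue 1, the daisy grower must be in house 3.
From clue 4, the basketball player must be in house 2.
So house 1 gets poppy for flower.
The only sport still possible for house 4 is lacrosse.
From clue 3, the person who enjoys cooking must be in house 2.
The hockey player is in house 1 (clue 8).
House 3 sport: only tennis fits.
By clue 2, the person in the yellow house is in house 4.
That leaves orange as the color for house 3.
So house 4 gets yoga for hobby.
From clue 5, the dahlia grower must be in house 4.
The only color still possible for house 1 is red.
So house 2 gets green for color.
House 2's flower must be sunflower (nothing else left).
From clue 7, the person who enjoys chess must be in house 1.
House 3's hobby must be gardening (nothing else left).
So: house 1 = red/chess/poppy/hockey, house 2 = green/cooking/sunflower/basketball, house 3 = orange/gardening/daisy/tennis, house 4 = yellow/yoga/dahlia/lacrosse.

1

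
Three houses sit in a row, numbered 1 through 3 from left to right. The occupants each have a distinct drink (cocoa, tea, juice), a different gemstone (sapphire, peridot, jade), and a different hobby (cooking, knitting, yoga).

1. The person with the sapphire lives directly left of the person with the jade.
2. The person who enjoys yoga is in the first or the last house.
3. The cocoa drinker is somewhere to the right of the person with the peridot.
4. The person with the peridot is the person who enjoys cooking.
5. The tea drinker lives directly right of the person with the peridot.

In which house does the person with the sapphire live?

So house 1 gets juice for drink.
The only gemstone still possible for house 3 is jade.
By clue 1, the person with the sapphire is in house 2.
So house 1 gets peridot for gemstone.
Clue 4: the person who enjoys cooking is in house 1.
Clue 5: the tea drinker is in house 2.
That leaves cocoa as the drink for house 3.
So house 2 gets knitting for hobby.
House 3 hobby: only yoga fits.
So: house 1 = juice/peridot/cooking, house 2 = tea/sapphire/knitting, house 3 = cocoa/jade/yoga.

2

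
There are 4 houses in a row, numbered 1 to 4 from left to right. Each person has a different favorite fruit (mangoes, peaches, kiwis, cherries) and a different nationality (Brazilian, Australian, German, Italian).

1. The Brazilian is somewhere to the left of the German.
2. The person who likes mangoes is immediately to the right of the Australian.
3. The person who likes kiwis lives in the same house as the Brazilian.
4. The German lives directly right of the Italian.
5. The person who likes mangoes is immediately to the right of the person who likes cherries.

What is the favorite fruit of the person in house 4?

So house 4 gets German for nationality.
Clue 4: the Italian is in house 3.
House 4's favorite fruit must be peaches (nothing else left).
That leaves mangoes as the favorite fruit for house 3.
Clue 2 places the Australian in house 2.
Clue 5: the person who likes cherries is in house 2.
The only favorite fruit still possible for house 1 is kiwis.
House 1 nationality: only Brazilian fits.
So: house 1 = kiwis/Brazilian, house 2 = cherries/Australian, house 3 = mangoes/Italian, house 4 = peaches/German.

peaches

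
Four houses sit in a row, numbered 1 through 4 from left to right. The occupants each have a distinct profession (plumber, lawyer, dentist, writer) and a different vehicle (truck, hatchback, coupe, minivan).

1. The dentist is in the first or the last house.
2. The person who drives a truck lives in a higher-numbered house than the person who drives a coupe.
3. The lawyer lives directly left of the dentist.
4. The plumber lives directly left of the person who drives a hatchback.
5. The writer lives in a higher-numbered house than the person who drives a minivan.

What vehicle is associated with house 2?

By clue 3, the lawyer is in house 3.
From clue 3, the dentist must be in house 4.
That leaves plumber as the profession for house 1.
So house 2 gets writer for profession.
Clue 4: the person who drives a hatchback is in house 2.
Clue 5: the person who drives a minivan is in house 1.
The only vehicle still possible for house 4 is truck.
House 3's vehicle must be coupe (nothing else left).
So: house 1 = plumber/minivan, house 2 = writer/hatchback, house 3 = lawyer/coupe, house 4 = dentist/truck.

hatchback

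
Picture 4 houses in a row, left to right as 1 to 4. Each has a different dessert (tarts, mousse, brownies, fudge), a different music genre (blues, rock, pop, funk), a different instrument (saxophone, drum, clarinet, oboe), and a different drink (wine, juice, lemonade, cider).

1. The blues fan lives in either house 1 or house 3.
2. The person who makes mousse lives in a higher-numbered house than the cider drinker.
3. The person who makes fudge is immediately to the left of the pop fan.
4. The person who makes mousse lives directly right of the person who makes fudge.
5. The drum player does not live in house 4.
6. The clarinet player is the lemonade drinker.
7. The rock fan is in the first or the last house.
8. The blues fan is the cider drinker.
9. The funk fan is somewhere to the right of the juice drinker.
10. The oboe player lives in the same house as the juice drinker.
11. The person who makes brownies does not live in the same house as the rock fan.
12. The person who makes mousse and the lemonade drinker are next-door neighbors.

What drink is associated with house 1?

The blues fan is narrowed to house 1 or 3; consider each.
Placing it in house 3 leads to a contradiction, so it's in house 1.
By clue 8, the cider drinker is in house 1.
House 4 music genre: only rock fits.
Clue 9 places the funk fan in house 3.
By clue 9, the juice drinker is in house 2.
By clue 10, the oboe player is in house 2.
So house 4 gets tarts for dessert.
House 2's music genre must be pop (nothing else left).
Clue 3: the person who makes fudge is in house 1.
From clue 4, the person who makes mousse must be in house 2.
Clue 12 places the lemonade drinker in house 3.
House 3's dessert must be brownies (nothing else left).
So house 4 gets wine for drink.
The clarinet player is in house 3 (clue 6).
House 4's instrument must be saxophone (nothing else left).
The only instrument still possible for house 1 is drum.
So: house 1 = fudge/blues/drum/cider, house 2 = mousse/pop/oboe/juice, house 3 = brownies/funk/clarinet/lemonade, house 4 = tarts/rock/saxophone/wine.

cider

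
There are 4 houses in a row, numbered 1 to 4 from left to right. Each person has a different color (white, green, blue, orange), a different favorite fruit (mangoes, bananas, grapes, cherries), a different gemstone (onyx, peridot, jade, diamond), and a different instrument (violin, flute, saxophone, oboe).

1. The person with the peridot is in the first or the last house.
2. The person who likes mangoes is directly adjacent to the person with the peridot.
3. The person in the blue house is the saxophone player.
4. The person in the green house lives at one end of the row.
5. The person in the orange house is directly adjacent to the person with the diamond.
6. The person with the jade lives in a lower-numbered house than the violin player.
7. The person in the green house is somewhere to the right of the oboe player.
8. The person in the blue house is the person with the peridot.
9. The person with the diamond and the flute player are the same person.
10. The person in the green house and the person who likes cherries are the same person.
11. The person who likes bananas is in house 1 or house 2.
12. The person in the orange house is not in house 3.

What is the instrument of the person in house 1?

saxophone

The person in the green house is in house 4 (clue 7).
Clue 10: the person who likes cherries is in house 4.
So house 1 gets blue for color.
That leaves orange as the color for house 2.
The only color still possible for house 3 is white.
By clue 3, the saxophone player is in house 1.
By clue 8, the person with the peridot is in house 1.
That leaves diamond as the gemstone for house 3.
House 4's gemstone must be onyx (nothing else left).
That leaves violin as the instrument for house 4.
Clue 2 places the person who likes mangoes in house 2.
House 1's favorite fruit must be bananas (nothing else left).
So house 3 gets grapes for favorite fruit.
House 2 gemstone: only jade fits.
So house 2 gets oboe for instrument.
That leaves flute as the instrument for house 3.
So: house 1 = blue/bananas/peridot/saxophone, house 2 = orange/mangoes/jade/oboe, house 3 = white/grapes/diamond/flute, house 4 = green/cherries/onyx/violin.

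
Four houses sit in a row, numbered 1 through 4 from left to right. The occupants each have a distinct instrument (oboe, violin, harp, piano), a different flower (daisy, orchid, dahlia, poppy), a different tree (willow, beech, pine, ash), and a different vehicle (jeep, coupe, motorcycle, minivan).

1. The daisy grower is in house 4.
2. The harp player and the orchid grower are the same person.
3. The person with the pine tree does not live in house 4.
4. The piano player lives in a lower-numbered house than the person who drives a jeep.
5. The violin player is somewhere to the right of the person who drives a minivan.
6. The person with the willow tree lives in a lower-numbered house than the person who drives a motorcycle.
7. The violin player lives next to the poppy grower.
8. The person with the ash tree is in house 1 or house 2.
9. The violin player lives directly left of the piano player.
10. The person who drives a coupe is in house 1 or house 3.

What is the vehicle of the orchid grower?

minivan

The daisy grower is in house 4 (clue 1).
From clue 9, the violin player must be in house 2.
Clue 9: the piano player is in house 3.
The only tree still possible for house 4 is beech.
Clue 2 places the harp player in house 1.
Clue 2: the orchid grower is in house 1.
Clue 4 places the person who drives a jeep in house 4.
By clue 5, the person who drives a minivan is in house 1.
So house 4 gets oboe for instrument.
House 2's flower must be dahlia (nothing else left).
That leaves poppy as the flower for house 3.
So house 2 gets motorcycle for vehicle.
So house 3 gets coupe for vehicle.
From clue 6, the person with the willow tree must be in house 1.
House 2 tree: only ash fits.
House 3's tree must be pine (nothing else left).
So: house 1 = harp/orchid/willow/minivan, house 2 = violin/dahlia/ash/motorcycle, house 3 = piano/poppy/pine/coupe, house 4 = oboe/daisy/beech/jeep.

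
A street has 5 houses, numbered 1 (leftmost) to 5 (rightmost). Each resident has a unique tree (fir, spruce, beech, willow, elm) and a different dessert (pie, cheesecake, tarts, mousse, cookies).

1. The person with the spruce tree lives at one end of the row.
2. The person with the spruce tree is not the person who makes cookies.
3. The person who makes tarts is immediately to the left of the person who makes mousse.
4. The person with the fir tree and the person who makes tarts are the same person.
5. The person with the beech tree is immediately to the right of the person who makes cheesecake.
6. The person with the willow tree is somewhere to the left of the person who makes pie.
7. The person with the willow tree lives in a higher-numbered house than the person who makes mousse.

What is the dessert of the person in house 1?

The person with the fir tree is narrowed to house 1 or 2; consider each.
Placing it in house 2 leads to a contradiction, so it's in house 1.
The person who makes tarts is in house 1 (clue 4).
That leaves spruce as the tree for house 5.
Clue 3: the person who makes mousse is in house 2.
So house 2 gets elm for tree.
The only dessert still possible for house 5 is pie.
Clue 5 places the person with the beech tree in house 4.
House 3 tree: only willow fits.
House 3 dessert: only cheesecake fits.
The only dessert still possible for house 4 is cookies.
So: house 1 = fir/tarts, house 2 = elm/mousse, house 3 = willow/cheesecake, house 4 = beech/cookies, house 5 = spruce/pie.

tarts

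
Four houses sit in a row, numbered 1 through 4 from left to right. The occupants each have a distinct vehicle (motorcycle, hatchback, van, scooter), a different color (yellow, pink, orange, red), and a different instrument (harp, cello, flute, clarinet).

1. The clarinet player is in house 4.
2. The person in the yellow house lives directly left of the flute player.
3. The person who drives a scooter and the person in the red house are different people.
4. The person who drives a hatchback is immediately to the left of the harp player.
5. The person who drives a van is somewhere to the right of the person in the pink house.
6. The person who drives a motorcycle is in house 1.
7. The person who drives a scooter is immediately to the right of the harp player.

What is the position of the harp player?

The clarinet player is in house 4 (clue 1).
By clue 6, the person who drives a motorcycle is in house 1.
The only instrument still possible for house 1 is cello.
Clue 4: the person who drives a hatchback is in house 2.
Clue 4: the harp player is in house 3.
Clue 7: the person who drives a scooter is in house 4.
That leaves van as the vehicle for house 3.
House 2 instrument: only flute fits.
From clue 2, the person in the yellow house must be in house 1.
House 2's color must be pink (nothing else left).
House 3's color must be red (nothing else left).
So house 4 gets orange for color.
So: house 1 = motorcycle/yellow/cello, house 2 = hatchback/pink/flute, house 3 = van/red/harp, house 4 = scooter/orange/clarinet.

3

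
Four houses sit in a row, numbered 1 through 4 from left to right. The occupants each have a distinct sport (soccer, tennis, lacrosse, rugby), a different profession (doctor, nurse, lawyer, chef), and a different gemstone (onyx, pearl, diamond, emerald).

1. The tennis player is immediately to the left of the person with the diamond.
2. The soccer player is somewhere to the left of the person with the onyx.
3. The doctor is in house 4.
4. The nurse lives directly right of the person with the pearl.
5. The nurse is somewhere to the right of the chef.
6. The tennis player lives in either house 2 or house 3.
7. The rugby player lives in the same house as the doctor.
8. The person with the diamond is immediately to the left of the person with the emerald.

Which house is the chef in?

1

The doctor is in house 4 (clue 3).
By clue 7, the rugby player is in house 4.
That leaves pearl as the gemstone for house 1.
Clue 1 places the tennis player in house 2.
Clue 1: the person with the diamond is in house 3.
From clue 4, the nurse must be in house 2.
The chef is in house 1 (clue 5).
By clue 8, the person with the emerald is in house 4.
The only profession still possible for house 3 is lawyer.
The only gemstone still possible for house 2 is onyx.
From clue 2, the soccer player must be in house 1.
House 3 sport: only lacrosse fits.
So: house 1 = soccer/chef/pearl, house 2 = tennis/nurse/onyx, house 3 = lacrosse/lawyer/diamond, house 4 = rugby/doctor/emerald.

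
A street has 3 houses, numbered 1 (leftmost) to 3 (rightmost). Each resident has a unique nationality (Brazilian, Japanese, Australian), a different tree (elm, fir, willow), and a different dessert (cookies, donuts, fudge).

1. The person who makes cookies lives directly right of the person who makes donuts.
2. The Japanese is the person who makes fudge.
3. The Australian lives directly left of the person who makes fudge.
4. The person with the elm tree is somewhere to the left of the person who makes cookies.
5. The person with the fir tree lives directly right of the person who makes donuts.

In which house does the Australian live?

The only dessert still possible for house 1 is donuts.
By clue 1, the person who makes cookies is in house 2.
From clue 4, the person with the elm tree must be in house 1.
From clue 5, the person with the fir tree must be in house 2.
House 3 tree: only willow fits.
House 3 dessert: only fudge fits.
By clue 2, the Japanese is in house 3.
By clue 3, the Australian is in house 2.
House 1's nationality must be Brazilian (nothing else left).
So: house 1 = Brazilian/elm/donuts, house 2 = Australian/fir/cookies, house 3 = Japanese/willow/fudge.

2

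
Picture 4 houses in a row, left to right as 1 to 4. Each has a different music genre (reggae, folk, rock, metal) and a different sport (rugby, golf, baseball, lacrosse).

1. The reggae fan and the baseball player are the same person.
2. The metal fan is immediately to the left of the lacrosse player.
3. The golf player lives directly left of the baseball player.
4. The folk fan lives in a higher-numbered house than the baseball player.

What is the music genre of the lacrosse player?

The folk fan is narrowed to house 3 or 4; consider each.
Placing it in house 3 leads to a contradiction, so it's in house 4.
The reggae fan is narrowed to house 2 or 3; consider each.
Placing it in house 3 leads to a contradiction, so it's in house 2.
By clue 1, the baseball player is in house 2.
By clue 3, the golf player is in house 1.
From clue 2, the metal fan must be in house 3.
From clue 2, the lacrosse player must be in house 4.
So house 1 gets rock for music genre.
House 3's sport must be rugby (nothing else left).
So: house 1 = rock/golf, house 2 = reggae/baseball, house 3 = metal/rugby, house 4 = folk/lacrosse.

folk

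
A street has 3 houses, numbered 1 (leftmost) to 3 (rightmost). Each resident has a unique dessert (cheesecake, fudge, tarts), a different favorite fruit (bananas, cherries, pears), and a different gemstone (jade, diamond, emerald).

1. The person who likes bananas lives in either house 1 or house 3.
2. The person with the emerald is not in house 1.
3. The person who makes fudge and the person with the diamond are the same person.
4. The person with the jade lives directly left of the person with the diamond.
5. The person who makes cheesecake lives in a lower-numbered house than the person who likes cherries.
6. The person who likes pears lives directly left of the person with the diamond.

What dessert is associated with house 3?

tarts

So house 1 gets jade for gemstone.
Clue 4 places the person with the diamond in house 2.
Clue 6 places the person who likes pears in house 1.
So house 2 gets cherries for favorite fruit.
House 3 favorite fruit: only bananas fits.
House 3's gemstone must be emerald (nothing else left).
From clue 3, the person who makes fudge must be in house 2.
Clue 5 places the person who makes cheesecake in house 1.
So house 3 gets tarts for dessert.
So: house 1 = cheesecake/pears/jade, house 2 = fudge/cherries/diamond, house 3 = tarts/bananas/emerald.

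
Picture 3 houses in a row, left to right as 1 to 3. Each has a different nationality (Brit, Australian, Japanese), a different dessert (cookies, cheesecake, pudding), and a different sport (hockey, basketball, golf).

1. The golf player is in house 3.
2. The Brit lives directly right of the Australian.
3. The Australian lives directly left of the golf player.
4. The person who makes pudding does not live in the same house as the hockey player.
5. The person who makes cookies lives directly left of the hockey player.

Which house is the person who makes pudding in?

The golf player is in house 3 (clue 1).
Clue 3: the Australian is in house 2.
That leaves Japanese as the nationality for house 1.
That leaves Brit as the nationality for house 3.
So house 1 gets basketball for sport.
House 2's sport must be hockey (nothing else left).
Clue 5: the person who makes cookies is in house 1.
The only dessert still possible for house 2 is cheesecake.
House 3's dessert must be pudding (nothing else left).
So: house 1 = Japanese/cookies/basketball, house 2 = Australian/cheesecake/hockey, house 3 = Brit/pudding/golf.

3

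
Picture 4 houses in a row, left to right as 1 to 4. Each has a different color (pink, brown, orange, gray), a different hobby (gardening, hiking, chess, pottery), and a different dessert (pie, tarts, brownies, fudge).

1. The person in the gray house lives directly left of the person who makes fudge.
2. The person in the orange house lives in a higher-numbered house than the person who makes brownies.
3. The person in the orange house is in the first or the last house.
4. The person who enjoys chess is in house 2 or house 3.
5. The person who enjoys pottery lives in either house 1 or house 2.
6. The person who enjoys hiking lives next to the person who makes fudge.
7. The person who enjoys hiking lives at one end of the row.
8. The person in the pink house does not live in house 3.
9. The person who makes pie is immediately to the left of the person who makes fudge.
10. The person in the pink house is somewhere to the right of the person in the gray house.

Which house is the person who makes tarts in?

Clue 3 places the person in the orange house in house 4.
By clue 10, the person in the gray house is in house 1.
House 2 color: only pink fits.
House 3 color: only brown fits.
House 4 dessert: only tarts fits.
Clue 1 places the person who makes fudge in house 2.
By clue 6, the person who enjoys hiking is in house 1.
Clue 9: the person who makes pie is in house 1.
House 2 hobby: only pottery fits.
That leaves gardening as the hobby for house 4.
House 3 dessert: only brownies fits.
House 3's hobby must be chess (nothing else left).
So: house 1 = gray/hiking/pie, house 2 = pink/pottery/fudge, house 3 = brown/chess/brownies, house 4 = orange/gardening/tarts.

4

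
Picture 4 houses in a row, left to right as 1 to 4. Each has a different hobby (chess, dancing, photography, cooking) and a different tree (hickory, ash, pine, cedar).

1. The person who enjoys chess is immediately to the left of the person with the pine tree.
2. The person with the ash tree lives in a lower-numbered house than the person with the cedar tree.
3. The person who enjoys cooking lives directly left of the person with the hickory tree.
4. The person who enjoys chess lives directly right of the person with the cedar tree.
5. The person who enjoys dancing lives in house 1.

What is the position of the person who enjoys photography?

Clue 4 places the person who enjoys chess in house 3.
From clue 4, the person with the cedar tree must be in house 2.
Clue 5: the person who enjoys dancing is in house 1.
That leaves cooking as the hobby for house 2.
So house 4 gets photography for hobby.
So house 1 gets ash for tree.
Clue 1: the person with the pine tree is in house 4.
From clue 3, the person with the hickory tree must be in house 3.
So: house 1 = dancing/ash, house 2 = cooking/cedar, house 3 = chess/hickory, house 4 = photography/pine.

4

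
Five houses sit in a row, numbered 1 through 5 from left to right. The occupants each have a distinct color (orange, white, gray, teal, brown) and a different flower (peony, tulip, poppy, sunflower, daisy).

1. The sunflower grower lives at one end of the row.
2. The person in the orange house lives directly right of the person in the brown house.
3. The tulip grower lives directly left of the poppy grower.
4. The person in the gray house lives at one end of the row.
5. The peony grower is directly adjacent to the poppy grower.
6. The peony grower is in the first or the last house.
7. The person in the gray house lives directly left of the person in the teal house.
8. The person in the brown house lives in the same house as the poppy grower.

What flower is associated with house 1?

From clue 7, the person in the gray house must be in house 1.
Clue 7: the person in the teal house is in house 2.
Clue 8 places the person in the brown house in house 4.
The poppy grower is in house 4 (clue 8).
House 3's color must be white (nothing else left).
House 5 color: only orange fits.
Clue 3: the tulip grower is in house 3.
Clue 5 places the peony grower in house 5.
House 1's flower must be sunflower (nothing else left).
House 2 flower: only daisy fits.
So: house 1 = gray/sunflower, house 2 = teal/daisy, house 3 = white/tulip, house 4 = brown/poppy, house 5 = orange/peony.

sunflower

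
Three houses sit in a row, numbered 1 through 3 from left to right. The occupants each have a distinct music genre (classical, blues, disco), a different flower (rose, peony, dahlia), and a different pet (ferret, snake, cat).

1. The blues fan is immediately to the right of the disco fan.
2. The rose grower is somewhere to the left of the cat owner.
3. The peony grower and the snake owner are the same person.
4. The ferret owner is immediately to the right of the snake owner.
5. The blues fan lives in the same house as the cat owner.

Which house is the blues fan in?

So house 1 gets snake for pet.
By clue 3, the peony grower is in house 1.
The ferret owner is in house 2 (clue 4).
House 3's flower must be dahlia (nothing else left).
That leaves cat as the pet for house 3.
From clue 5, the blues fan must be in house 3.
The only flower still possible for house 2 is rose.
By clue 1, the disco fan is in house 2.
That leaves classical as the music genre for house 1.
So: house 1 = classical/peony/snake, house 2 = disco/rose/ferret, house 3 = blues/dahlia/cat.

3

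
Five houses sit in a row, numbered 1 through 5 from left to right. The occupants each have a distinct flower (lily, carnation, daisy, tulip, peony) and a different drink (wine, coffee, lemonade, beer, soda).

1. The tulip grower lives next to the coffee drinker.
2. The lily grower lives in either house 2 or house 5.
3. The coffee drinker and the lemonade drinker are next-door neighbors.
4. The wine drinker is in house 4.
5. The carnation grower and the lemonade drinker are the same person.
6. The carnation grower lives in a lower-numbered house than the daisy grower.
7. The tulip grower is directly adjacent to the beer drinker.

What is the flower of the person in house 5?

lily

Clue 4: the wine drinker is in house 4.
The lily grower is narrowed to house 2 or 5; consider each.
Placing it in house 2 leads to a contradiction, so it's in house 5.
The carnation grower is narrowed to house 1 or 2 or 3; consider each.
Placing it in house 1 and house 3 leads to a contradiction, so it's in house 2.
From clue 5, the lemonade drinker must be in house 2.
Clue 1 places the tulip grower in house 4.
From clue 1, the coffee drinker must be in house 3.
The only flower still possible for house 1 is peony.
House 3's flower must be daisy (nothing else left).
House 1 drink: only soda fits.
That leaves beer as the drink for house 5.
So: house 1 = peony/soda, house 2 = carnation/lemonade, house 3 = daisy/coffee, house 4 = tulip/wine, house 5 = lily/beer.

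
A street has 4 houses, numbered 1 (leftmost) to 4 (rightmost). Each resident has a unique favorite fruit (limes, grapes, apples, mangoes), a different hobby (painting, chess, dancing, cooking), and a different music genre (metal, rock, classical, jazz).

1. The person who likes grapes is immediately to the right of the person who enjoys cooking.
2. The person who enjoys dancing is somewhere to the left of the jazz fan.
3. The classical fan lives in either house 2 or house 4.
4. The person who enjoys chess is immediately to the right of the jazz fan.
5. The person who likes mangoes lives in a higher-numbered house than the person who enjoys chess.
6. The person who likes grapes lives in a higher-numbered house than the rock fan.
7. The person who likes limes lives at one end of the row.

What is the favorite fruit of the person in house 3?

grapes

From clue 5, the person who likes mangoes must be in house 4.
By clue 5, the person who enjoys chess is in house 3.
The only hobby still possible for house 4 is painting.
By clue 4, the jazz fan is in house 2.
The only favorite fruit still possible for house 1 is limes.
So house 3 gets metal for music genre.
House 4 music genre: only classical fits.
The person who enjoys dancing is in house 1 (clue 2).
So house 2 gets cooking for hobby.
So house 1 gets rock for music genre.
From clue 1, the person who likes grapes must be in house 3.
The only favorite fruit still possible for house 2 is apples.
So: house 1 = limes/dancing/rock, house 2 = apples/cooking/jazz, house 3 = grapes/chess/metal, house 4 = mangoes/painting/classical.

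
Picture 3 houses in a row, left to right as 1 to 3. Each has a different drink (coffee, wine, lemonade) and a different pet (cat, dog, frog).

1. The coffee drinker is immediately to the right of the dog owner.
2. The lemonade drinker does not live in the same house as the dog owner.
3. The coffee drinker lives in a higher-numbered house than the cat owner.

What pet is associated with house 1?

cat

So house 3 gets frog for pet.
The coffee drinker is narrowed to house 2 or 3; consider each.
Placing it in house 2 leads to a contradiction, so it's in house 3.
The dog owner is in house 2 (clue 1).
So house 1 gets lemonade for drink.
So house 2 gets wine for drink.
That leaves cat as the pet for house 1.
So: house 1 = lemonade/cat, house 2 = wine/dog, house 3 = coffee/frog.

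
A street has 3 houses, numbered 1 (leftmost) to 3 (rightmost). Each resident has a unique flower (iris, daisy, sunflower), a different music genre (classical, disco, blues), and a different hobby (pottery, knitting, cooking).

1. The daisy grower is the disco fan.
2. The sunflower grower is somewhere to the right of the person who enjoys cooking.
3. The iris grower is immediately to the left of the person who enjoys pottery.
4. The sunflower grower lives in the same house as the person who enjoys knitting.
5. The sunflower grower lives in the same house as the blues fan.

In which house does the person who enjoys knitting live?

3

The only hobby still possible for house 1 is cooking.
The iris grower is narrowed to house 1 or 2; consider each.
Placing it in house 2 leads to a contradiction, so it's in house 1.
Clue 3: the person who enjoys pottery is in house 2.
So house 3 gets knitting for hobby.
By clue 4, the sunflower grower is in house 3.
By clue 5, the blues fan is in house 3.
That leaves daisy as the flower for house 2.
The only music genre still possible for house 1 is classical.
So house 2 gets disco for music genre.
So: house 1 = iris/classical/cooking, house 2 = daisy/disco/pottery, house 3 = sunflower/blues/knitting.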